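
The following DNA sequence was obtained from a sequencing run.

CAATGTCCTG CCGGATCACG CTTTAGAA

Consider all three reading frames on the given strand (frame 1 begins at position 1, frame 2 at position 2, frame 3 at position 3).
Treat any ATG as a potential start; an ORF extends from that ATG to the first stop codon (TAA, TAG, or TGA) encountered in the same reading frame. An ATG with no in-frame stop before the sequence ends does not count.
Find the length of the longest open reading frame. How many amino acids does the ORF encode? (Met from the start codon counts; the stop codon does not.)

Frame 1: CAA TGT CCT GCC GGA TCA CGC TTT AGA — no ATG→stop ORF.
Frame 2: AAT GTC CTG CCG GAT CAC GCT TTA GAA — no ATG→stop ORF.
Frame 3: ATG TCC TGC CGG ATC ACG CTT TAG — ATG at 3, stop TAG at 24 → 24 nt.
Longest: frame 3, positions 3–26, 24 nt = 8 codons = 7 aa. → 7 amino acids.

7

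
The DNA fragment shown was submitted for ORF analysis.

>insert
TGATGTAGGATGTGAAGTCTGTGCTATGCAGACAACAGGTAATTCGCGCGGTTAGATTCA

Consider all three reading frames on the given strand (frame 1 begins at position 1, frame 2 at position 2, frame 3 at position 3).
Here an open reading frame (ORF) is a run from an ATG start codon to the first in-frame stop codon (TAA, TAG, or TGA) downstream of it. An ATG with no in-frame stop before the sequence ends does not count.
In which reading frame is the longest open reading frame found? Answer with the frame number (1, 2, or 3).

Frame 1: TGA TGT AGG ATG TGA AGT CTG TGC TAT GCA GAC AAC AGG TAA TTC GCG CGG TTA GAT TCA — ATG at 10, stop TGA at 13 → 6 nt.
Frame 2: GAT GTA GGA TGT GAA GTC TGT GCT ATG CAG ACA ACA GGT AAT TCG CGC GGT TAG ATT — ATG at 26, stop TAG at 53 → 30 nt.
Frame 3: ATG TAG GAT GTG AAG TCT GTG CTA TGC AGA CAA CAG GTA ATT CGC GCG GTT AGA TTC — ATG at 3, stop TAG at 6 → 6 nt.
Longest ORF is 30 nt in frame 2 (positions 26–55).

2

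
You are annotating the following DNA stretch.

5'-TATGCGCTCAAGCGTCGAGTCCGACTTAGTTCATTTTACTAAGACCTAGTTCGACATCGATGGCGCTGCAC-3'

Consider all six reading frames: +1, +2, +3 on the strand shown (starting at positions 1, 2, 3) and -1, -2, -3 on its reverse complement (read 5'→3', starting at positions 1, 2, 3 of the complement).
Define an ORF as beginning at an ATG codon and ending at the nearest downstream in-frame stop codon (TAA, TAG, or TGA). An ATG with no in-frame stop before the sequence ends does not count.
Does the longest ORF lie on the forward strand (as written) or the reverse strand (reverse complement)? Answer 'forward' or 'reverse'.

forward

Reverse complement (5'→3'): GTGCAGCGCCATCGATGTCGAACTAGGTCTTAGTAAAATGAACTAAGTCGGACTCGACGCTTGAGCGCATA
Frame +1: TAT GCG CTC AAG CGT CGA GTC CGA CTT AGT TCA TTT TAC TAA GAC CTA GTT CGA CAT CGA TGG CGC TGC — no ATG→stop ORF.
Frame +2: ATG CGC TCA AGC GTC GAG TCC GAC TTA GTT CAT TTT ACT AAG ACC TAG TTC GAC ATC GAT GGC GCT GCA — ATG at 2, stop TAG at 47 → 48 nt.
Frame +3: TGC GCT CAA GCG TCG AGT CCG ACT TAG TTC ATT TTA CTA AGA CCT AGT TCG ACA TCG ATG GCG CTG CAC — no ATG→stop ORF.
Frame -1: GTG CAG CGC CAT CGA TGT CGA ACT AGG TCT TAG TAA AAT GAA CTA AGT CGG ACT CGA CGC TTG AGC GCA — no ATG→stop ORF.
Frame -2: TGC AGC GCC ATC GAT GTC GAA CTA GGT CTT AGT AAA ATG AAC TAA GTC GGA CTC GAC GCT TGA GCG CAT — ATG at 38, stop TAA at 44 → 9 nt.
Frame -3: GCA GCG CCA TCG ATG TCG AAC TAG GTC TTA GTA AAA TGA ACT AAG TCG GAC TCG ACG CTT GAG CGC ATA — ATG at 15, stop TAG at 24 → 12 nt.
Forward-strand max 48 nt; reverse-strand max 12 nt. The forward strand has the longer ORF.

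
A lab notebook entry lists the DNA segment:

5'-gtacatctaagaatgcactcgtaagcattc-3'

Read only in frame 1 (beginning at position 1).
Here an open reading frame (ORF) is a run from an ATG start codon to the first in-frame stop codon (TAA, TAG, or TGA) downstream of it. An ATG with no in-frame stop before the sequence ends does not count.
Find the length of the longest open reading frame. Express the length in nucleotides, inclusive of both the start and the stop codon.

Frame 1: GTA CAT CTA AGA ATG CAC TCG TAA GCA TTC — ATG at 13, stop TAA at 22 → 12 nt.
Longest: frame 1, positions 13–24, 12 nt = 4 codons = 3 aa. → 12 nucleotides.

12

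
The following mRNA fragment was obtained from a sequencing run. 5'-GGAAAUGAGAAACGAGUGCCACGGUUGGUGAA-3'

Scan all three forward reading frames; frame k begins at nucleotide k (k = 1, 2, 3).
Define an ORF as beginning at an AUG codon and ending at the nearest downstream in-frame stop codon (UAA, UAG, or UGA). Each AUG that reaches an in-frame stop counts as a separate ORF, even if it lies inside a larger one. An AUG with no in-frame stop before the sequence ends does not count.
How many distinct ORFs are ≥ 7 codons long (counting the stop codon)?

1

Frame 1: GGA AAU GAG AAA CGA GUG CCA CGG UUG GUG — no AUG→stop ORF.
Frame 2: GAA AUG AGA AAC GAG UGC CAC GGU UGG UGA — AUG at 5, stop UGA at 29 → 27 nt.
Frame 3: AAA UGA GAA ACG AGU GCC ACG GUU GGU GAA — no AUG→stop ORF.
ORFs ≥ 7 codons: frame 2 5–31 (9 codons). Count = 1.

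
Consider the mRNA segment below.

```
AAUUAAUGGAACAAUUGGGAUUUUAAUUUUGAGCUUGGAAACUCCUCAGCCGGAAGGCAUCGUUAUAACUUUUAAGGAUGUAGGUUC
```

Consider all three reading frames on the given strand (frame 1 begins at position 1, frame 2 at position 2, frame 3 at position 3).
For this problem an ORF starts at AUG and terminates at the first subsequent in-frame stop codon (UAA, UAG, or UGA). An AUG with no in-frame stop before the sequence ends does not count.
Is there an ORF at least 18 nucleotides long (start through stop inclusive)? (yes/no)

Frame 1: AAU UAA UGG AAC AAU UGG GAU UUU AAU UUU GAG CUU GGA AAC UCC UCA GCC GGA AGG CAU CGU UAU AAC UUU UAA GGA UGU AGG UUC — no AUG→stop ORF.
Frame 2: AUU AAU GGA ACA AUU GGG AUU UUA AUU UUG AGC UUG GAA ACU CCU CAG CCG GAA GGC AUC GUU AUA ACU UUU AAG GAU GUA GGU — no AUG→stop ORF.
Frame 3: UUA AUG GAA CAA UUG GGA UUU UAA UUU UGA GCU UGG AAA CUC CUC AGC CGG AAG GCA UCG UUA UAA CUU UUA AGG AUG UAG GUU — AUG at 6, stop UAA at 24 → 21 nt; AUG at 78, stop UAG at 81 → 6 nt.
Frame 3 has an ORF of 21 nucleotides (positions 6–26) ≥ 18, so yes.

yes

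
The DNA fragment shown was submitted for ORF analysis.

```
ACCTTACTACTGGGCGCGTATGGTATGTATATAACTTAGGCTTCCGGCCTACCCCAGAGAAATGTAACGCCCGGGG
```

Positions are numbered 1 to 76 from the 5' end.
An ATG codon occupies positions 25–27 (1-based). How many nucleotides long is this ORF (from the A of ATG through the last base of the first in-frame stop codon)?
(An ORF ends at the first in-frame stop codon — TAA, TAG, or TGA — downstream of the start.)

15

Codons from position 25: ATG (25–27), TAT (28–30), ATA (31–33), ACT (34–36), TAG (37–39).
TAG is the first in-frame stop; ORF spans 25–39, 15 nucleotides.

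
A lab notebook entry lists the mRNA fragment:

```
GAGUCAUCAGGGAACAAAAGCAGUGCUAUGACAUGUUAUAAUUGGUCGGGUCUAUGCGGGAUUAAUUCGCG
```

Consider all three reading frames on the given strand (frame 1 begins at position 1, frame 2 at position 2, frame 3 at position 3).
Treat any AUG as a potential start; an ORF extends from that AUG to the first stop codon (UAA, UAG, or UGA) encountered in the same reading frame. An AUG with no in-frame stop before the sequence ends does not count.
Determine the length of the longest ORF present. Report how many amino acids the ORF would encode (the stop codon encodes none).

3

Frame 1: GAG UCA UCA GGG AAC AAA AGC AGU GCU AUG ACA UGU UAU AAU UGG UCG GGU CUA UGC GGG AUU AAU UCG — no AUG→stop ORF.
Frame 2: AGU CAU CAG GGA ACA AAA GCA GUG CUA UGA CAU GUU AUA AUU GGU CGG GUC UAU GCG GGA UUA AUU CGC — no AUG→stop ORF.
Frame 3: GUC AUC AGG GAA CAA AAG CAG UGC UAU GAC AUG UUA UAA UUG GUC GGG UCU AUG CGG GAU UAA UUC GCG — AUG at 33, stop UAA at 39 → 9 nt; AUG at 54, stop UAA at 63 → 12 nt.
Longest: frame 3, positions 54–65, 12 nt = 4 codons = 3 aa. → 3 amino acids.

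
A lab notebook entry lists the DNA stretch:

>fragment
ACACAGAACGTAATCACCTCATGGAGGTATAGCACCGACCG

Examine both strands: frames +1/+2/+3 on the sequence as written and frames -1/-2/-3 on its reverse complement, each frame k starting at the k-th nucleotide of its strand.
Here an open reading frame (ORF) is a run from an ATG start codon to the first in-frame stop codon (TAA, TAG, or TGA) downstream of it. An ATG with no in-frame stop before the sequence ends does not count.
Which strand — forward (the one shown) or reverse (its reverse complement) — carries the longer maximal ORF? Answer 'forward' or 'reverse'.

forward

Reverse complement (5'→3'): CGGTCGGTGCTATACCTCCATGAGGTGATTACGTTCTGTGT
Frame +1: ACA CAG AAC GTA ATC ACC TCA TGG AGG TAT AGC ACC GAC — no ATG→stop ORF.
Frame +2: CAC AGA ACG TAA TCA CCT CAT GGA GGT ATA GCA CCG ACC — no ATG→stop ORF.
Frame +3: ACA GAA CGT AAT CAC CTC ATG GAG GTA TAG CAC CGA CCG — ATG at 21, stop TAG at 30 → 12 nt.
Frame -1: CGG TCG GTG CTA TAC CTC CAT GAG GTG ATT ACG TTC TGT — no ATG→stop ORF.
Frame -2: GGT CGG TGC TAT ACC TCC ATG AGG TGA TTA CGT TCT GTG — ATG at 20, stop TGA at 26 → 9 nt.
Frame -3: GTC GGT GCT ATA CCT CCA TGA GGT GAT TAC GTT CTG TGT — no ATG→stop ORF.
Forward-strand max 12 nt; reverse-strand max 9 nt. The forward strand has the longer ORF.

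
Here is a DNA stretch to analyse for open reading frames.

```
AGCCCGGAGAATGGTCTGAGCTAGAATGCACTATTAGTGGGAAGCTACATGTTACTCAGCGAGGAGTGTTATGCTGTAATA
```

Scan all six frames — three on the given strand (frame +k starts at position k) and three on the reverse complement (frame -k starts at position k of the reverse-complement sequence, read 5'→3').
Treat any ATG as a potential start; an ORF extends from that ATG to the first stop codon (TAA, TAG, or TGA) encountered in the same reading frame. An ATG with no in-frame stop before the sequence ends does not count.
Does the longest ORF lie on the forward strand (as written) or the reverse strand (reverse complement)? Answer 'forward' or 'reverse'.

Reverse complement (5'→3'): TATTACAGCATAACACTCCTCGCTGAGTAACATGTAGCTTCCCACTAATAGTGCATTCTAGCTCAGACCATTCTCCGGGCT
Frame +1: AGC CCG GAG AAT GGT CTG AGC TAG AAT GCA CTA TTA GTG GGA AGC TAC ATG TTA CTC AGC GAG GAG TGT TAT GCT GTA ATA — no ATG→stop ORF.
Frame +2: GCC CGG AGA ATG GTC TGA GCT AGA ATG CAC TAT TAG TGG GAA GCT ACA TGT TAC TCA GCG AGG AGT GTT ATG CTG TAA — ATG at 11, stop TGA at 17 → 9 nt; ATG at 26, stop TAG at 35 → 12 nt; ATG at 71, stop TAA at 77 → 9 nt.
Frame +3: CCC GGA GAA TGG TCT GAG CTA GAA TGC ACT ATT AGT GGG AAG CTA CAT GTT ACT CAG CGA GGA GTG TTA TGC TGT AAT — no ATG→stop ORF.
Frame -1: TAT TAC AGC ATA ACA CTC CTC GCT GAG TAA CAT GTA GCT TCC CAC TAA TAG TGC ATT CTA GCT CAG ACC ATT CTC CGG GCT — no ATG→stop ORF.
Frame -2: ATT ACA GCA TAA CAC TCC TCG CTG AGT AAC ATG TAG CTT CCC ACT AAT AGT GCA TTC TAG CTC AGA CCA TTC TCC GGG — ATG at 32, stop TAG at 35 → 6 nt.
Frame -3: TTA CAG CAT AAC ACT CCT CGC TGA GTA ACA TGT AGC TTC CCA CTA ATA GTG CAT TCT AGC TCA GAC CAT TCT CCG GGC — no ATG→stop ORF.
Forward-strand max 12 nt; reverse-strand max 6 nt. The forward strand has the longer ORF.

forward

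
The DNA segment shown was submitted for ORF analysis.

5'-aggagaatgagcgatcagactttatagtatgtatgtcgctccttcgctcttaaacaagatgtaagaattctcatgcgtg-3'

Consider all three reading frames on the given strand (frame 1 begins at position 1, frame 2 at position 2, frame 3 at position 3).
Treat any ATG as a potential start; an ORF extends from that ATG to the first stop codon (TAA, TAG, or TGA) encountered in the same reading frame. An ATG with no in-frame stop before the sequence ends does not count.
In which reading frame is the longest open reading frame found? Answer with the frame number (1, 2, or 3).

Frame 1: AGG AGA ATG AGC GAT CAG ACT TTA TAG TAT GTA TGT CGC TCC TTC GCT CTT AAA CAA GAT GTA AGA ATT CTC ATG CGT — ATG at 7, stop TAG at 25 → 21 nt.
Frame 2: GGA GAA TGA GCG ATC AGA CTT TAT AGT ATG TAT GTC GCT CCT TCG CTC TTA AAC AAG ATG TAA GAA TTC TCA TGC GTG — ATG at 29, stop TAA at 62 → 36 nt; ATG at 59, stop TAA at 62 → 6 nt.
Frame 3: GAG AAT GAG CGA TCA GAC TTT ATA GTA TGT ATG TCG CTC CTT CGC TCT TAA ACA AGA TGT AAG AAT TCT CAT GCG — ATG at 33, stop TAA at 51 → 21 nt.
Longest ORF is 36 nt in frame 2 (positions 29–64).

2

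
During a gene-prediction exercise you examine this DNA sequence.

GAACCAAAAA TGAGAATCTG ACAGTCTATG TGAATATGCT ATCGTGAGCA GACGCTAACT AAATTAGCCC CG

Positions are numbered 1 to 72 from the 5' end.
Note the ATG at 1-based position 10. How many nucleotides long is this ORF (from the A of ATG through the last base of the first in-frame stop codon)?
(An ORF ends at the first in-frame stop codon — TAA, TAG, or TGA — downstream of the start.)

12

Codons from position 10: ATG (10–12), AGA (13–15), ATC (16–18), TGA (19–21).
TGA is the first in-frame stop; ORF spans 10–21, 12 nucleotides.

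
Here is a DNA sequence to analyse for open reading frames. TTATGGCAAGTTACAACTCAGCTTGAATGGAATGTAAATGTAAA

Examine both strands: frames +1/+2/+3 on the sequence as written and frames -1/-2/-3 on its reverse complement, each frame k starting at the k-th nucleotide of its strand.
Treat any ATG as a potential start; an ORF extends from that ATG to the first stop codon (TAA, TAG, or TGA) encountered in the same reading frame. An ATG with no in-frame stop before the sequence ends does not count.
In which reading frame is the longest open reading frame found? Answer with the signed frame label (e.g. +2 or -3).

+3

Reverse complement (5'→3'): TTTACATTTACATTCCATTCAAGCTGAGTTGTAACTTGCCATAA
Frame +1: TTA TGG CAA GTT ACA ACT CAG CTT GAA TGG AAT GTA AAT GTA — no ATG→stop ORF.
Frame +2: TAT GGC AAG TTA CAA CTC AGC TTG AAT GGA ATG TAA ATG TAA — ATG at 32, stop TAA at 35 → 6 nt; ATG at 38, stop TAA at 41 → 6 nt.
Frame +3: ATG GCA AGT TAC AAC TCA GCT TGA ATG GAA TGT AAA TGT AAA — ATG at 3, stop TGA at 24 → 24 nt.
Frame -1: TTT ACA TTT ACA TTC CAT TCA AGC TGA GTT GTA ACT TGC CAT — no ATG→stop ORF.
Frame -2: TTA CAT TTA CAT TCC ATT CAA GCT GAG TTG TAA CTT GCC ATA — no ATG→stop ORF.
Frame -3: TAC ATT TAC ATT CCA TTC AAG CTG AGT TGT AAC TTG CCA TAA — no ATG→stop ORF.
Longest ORF is 24 nt in frame +3 (positions 3–26).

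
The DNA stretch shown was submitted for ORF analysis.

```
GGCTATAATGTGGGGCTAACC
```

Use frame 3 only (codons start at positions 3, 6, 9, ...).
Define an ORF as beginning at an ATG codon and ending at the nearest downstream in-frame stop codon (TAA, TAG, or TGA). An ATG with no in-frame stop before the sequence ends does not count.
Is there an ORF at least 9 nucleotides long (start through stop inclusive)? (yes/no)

Frame 3: CTA TAA TGT GGG GCT AAC — no ATG→stop ORF.
Largest ORF found is 0 nucleotides < 9, so no.

no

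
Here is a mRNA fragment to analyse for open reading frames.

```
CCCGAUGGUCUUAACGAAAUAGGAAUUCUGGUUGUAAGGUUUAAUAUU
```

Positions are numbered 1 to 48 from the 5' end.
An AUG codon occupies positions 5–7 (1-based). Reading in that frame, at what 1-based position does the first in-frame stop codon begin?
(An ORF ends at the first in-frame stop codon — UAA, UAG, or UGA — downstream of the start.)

20

Codons from position 5: AUG (5–7), GUC (8–10), UUA (11–13), ACG (14–16), AAA (17–19), UAG (20–22).
UAG is a stop codon; it begins at position 20.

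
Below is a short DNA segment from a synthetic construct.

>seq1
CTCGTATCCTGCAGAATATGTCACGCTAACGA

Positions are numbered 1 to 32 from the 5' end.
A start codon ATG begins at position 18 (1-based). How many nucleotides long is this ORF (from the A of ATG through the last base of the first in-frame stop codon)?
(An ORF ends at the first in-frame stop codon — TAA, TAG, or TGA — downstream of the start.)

12

Codons from position 18: ATG (18–20), TCA (21–23), CGC (24–26), TAA (27–29).
TAA is the first in-frame stop; ORF spans 18–29, 12 nucleotides.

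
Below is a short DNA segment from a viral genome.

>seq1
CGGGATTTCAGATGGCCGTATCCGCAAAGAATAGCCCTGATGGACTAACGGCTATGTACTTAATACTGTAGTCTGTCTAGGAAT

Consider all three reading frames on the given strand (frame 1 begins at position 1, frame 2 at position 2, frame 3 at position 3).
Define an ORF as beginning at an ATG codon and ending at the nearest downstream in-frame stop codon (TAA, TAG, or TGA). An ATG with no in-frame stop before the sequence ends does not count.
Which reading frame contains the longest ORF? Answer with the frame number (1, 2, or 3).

Frame 1: CGG GAT TTC AGA TGG CCG TAT CCG CAA AGA ATA GCC CTG ATG GAC TAA CGG CTA TGT ACT TAA TAC TGT AGT CTG TCT AGG AAT — ATG at 40, stop TAA at 46 → 9 nt.
Frame 2: GGG ATT TCA GAT GGC CGT ATC CGC AAA GAA TAG CCC TGA TGG ACT AAC GGC TAT GTA CTT AAT ACT GTA GTC TGT CTA GGA — no ATG→stop ORF.
Frame 3: GGA TTT CAG ATG GCC GTA TCC GCA AAG AAT AGC CCT GAT GGA CTA ACG GCT ATG TAC TTA ATA CTG TAG TCT GTC TAG GAA — ATG at 12, stop TAG at 69 → 60 nt; ATG at 54, stop TAG at 69 → 18 nt.
Longest ORF is 60 nt in frame 3 (positions 12–71).

3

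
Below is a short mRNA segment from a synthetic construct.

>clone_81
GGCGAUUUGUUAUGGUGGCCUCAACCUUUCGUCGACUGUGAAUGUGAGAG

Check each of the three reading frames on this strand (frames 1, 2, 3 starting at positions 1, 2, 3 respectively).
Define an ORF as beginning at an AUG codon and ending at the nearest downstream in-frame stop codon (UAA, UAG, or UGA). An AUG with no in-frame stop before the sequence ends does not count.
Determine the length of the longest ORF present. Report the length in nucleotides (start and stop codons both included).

Frame 1: GGC GAU UUG UUA UGG UGG CCU CAA CCU UUC GUC GAC UGU GAA UGU GAG — no AUG→stop ORF.
Frame 2: GCG AUU UGU UAU GGU GGC CUC AAC CUU UCG UCG ACU GUG AAU GUG AGA — no AUG→stop ORF.
Frame 3: CGA UUU GUU AUG GUG GCC UCA ACC UUU CGU CGA CUG UGA AUG UGA GAG — AUG at 12, stop UGA at 39 → 30 nt; AUG at 42, stop UGA at 45 → 6 nt.
Longest: frame 3, positions 12–41, 30 nt = 10 codons = 9 aa. → 30 nucleotides.

30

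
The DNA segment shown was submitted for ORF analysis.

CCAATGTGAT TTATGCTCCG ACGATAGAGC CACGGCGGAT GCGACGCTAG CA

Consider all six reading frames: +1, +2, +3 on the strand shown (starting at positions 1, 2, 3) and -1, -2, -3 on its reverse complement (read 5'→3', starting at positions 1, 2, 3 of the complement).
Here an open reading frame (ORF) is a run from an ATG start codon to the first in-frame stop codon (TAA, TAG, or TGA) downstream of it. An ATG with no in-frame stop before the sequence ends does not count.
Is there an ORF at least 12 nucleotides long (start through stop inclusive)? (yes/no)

Reverse complement (5'→3'): TGCTAGCGTCGCATCCGCCGTGGCTCTATCGTCGGAGCATAAATCACATTGG
Frame +1: CCA ATG TGA TTT ATG CTC CGA CGA TAG AGC CAC GGC GGA TGC GAC GCT AGC — ATG at 4, stop TGA at 7 → 6 nt; ATG at 13, stop TAG at 25 → 15 nt.
Frame +2: CAA TGT GAT TTA TGC TCC GAC GAT AGA GCC ACG GCG GAT GCG ACG CTA GCA — no ATG→stop ORF.
Frame +3: AAT GTG ATT TAT GCT CCG ACG ATA GAG CCA CGG CGG ATG CGA CGC TAG — ATG at 39, stop TAG at 48 → 12 nt.
Frame -1: TGC TAG CGT CGC ATC CGC CGT GGC TCT ATC GTC GGA GCA TAA ATC ACA TTG — no ATG→stop ORF.
Frame -2: GCT AGC GTC GCA TCC GCC GTG GCT CTA TCG TCG GAG CAT AAA TCA CAT TGG — no ATG→stop ORF.
Frame -3: CTA GCG TCG CAT CCG CCG TGG CTC TAT CGT CGG AGC ATA AAT CAC ATT — no ATG→stop ORF.
Frame +1 has an ORF of 15 nucleotides (positions 13–27) ≥ 12, so yes.

yes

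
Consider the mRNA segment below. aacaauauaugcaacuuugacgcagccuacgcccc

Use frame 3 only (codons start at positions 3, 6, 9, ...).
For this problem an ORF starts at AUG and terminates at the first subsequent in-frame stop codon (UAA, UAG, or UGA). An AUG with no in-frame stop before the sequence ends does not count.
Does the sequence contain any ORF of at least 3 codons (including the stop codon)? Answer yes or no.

yes

Frame 3: CAA UAU AUG CAA CUU UGA CGC AGC CUA CGC CCC — AUG at 9, stop UGA at 18 → 12 nt.
Frame 3 has an ORF of 4 codons (positions 9–20) ≥ 3, so yes.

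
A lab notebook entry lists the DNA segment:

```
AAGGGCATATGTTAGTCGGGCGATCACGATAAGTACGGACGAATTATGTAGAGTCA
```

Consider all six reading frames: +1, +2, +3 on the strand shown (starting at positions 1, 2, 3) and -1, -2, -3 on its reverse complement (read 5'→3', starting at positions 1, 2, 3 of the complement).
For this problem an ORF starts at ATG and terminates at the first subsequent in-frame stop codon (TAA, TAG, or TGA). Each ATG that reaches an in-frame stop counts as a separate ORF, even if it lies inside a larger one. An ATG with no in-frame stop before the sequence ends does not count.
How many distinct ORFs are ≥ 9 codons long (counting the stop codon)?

Reverse complement (5'→3'): TGACTCTACATAATTCGTCCGTACTTATCGTGATCGCCCGACTAACATATGCCCTT
Frame +1: AAG GGC ATA TGT TAG TCG GGC GAT CAC GAT AAG TAC GGA CGA ATT ATG TAG AGT — ATG at 46, stop TAG at 49 → 6 nt.
Frame +2: AGG GCA TAT GTT AGT CGG GCG ATC ACG ATA AGT ACG GAC GAA TTA TGT AGA GTC — no ATG→stop ORF.
Frame +3: GGG CAT ATG TTA GTC GGG CGA TCA CGA TAA GTA CGG ACG AAT TAT GTA GAG TCA — ATG at 9, stop TAA at 30 → 24 nt.
Frame -1: TGA CTC TAC ATA ATT CGT CCG TAC TTA TCG TGA TCG CCC GAC TAA CAT ATG CCC — no ATG→stop ORF.
Frame -2: GAC TCT ACA TAA TTC GTC CGT ACT TAT CGT GAT CGC CCG ACT AAC ATA TGC CCT — no ATG→stop ORF.
Frame -3: ACT CTA CAT AAT TCG TCC GTA CTT ATC GTG ATC GCC CGA CTA ACA TAT GCC CTT — no ATG→stop ORF.
No ORF reaches 9 codons. Count = 0.

0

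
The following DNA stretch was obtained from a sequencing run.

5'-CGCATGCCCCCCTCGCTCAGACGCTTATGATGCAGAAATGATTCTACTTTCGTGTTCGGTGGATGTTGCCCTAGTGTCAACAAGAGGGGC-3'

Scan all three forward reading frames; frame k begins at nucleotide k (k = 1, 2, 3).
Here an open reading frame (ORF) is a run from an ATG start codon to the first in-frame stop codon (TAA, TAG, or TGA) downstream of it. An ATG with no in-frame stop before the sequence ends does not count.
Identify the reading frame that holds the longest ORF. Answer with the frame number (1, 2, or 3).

1

Frame 1: CGC ATG CCC CCC TCG CTC AGA CGC TTA TGA TGC AGA AAT GAT TCT ACT TTC GTG TTC GGT GGA TGT TGC CCT AGT GTC AAC AAG AGG GGC — ATG at 4, stop TGA at 28 → 27 nt.
Frame 2: GCA TGC CCC CCT CGC TCA GAC GCT TAT GAT GCA GAA ATG ATT CTA CTT TCG TGT TCG GTG GAT GTT GCC CTA GTG TCA ACA AGA GGG — no ATG→stop ORF.
Frame 3: CAT GCC CCC CTC GCT CAG ACG CTT ATG ATG CAG AAA TGA TTC TAC TTT CGT GTT CGG TGG ATG TTG CCC TAG TGT CAA CAA GAG GGG — ATG at 27, stop TGA at 39 → 15 nt; ATG at 30, stop TGA at 39 → 12 nt; ATG at 63, stop TAG at 72 → 12 nt.
Longest ORF is 27 nt in frame 1 (positions 4–30).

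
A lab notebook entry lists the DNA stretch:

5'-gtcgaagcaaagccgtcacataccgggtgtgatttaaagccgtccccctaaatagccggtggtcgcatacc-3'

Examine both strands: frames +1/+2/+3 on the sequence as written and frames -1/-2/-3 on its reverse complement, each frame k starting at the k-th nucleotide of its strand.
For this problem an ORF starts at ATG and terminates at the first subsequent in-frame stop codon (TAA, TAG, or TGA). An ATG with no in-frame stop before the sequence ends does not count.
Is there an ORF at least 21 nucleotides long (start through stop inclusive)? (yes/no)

Reverse complement (5'→3'): GGTATGCGACCACCGGCTATTTAGGGGGACGGCTTTAAATCACACCCGGTATGTGACGGCTTTGCTTCGAC
Frame +1: GTC GAA GCA AAG CCG TCA CAT ACC GGG TGT GAT TTA AAG CCG TCC CCC TAA ATA GCC GGT GGT CGC ATA — no ATG→stop ORF.
Frame +2: TCG AAG CAA AGC CGT CAC ATA CCG GGT GTG ATT TAA AGC CGT CCC CCT AAA TAG CCG GTG GTC GCA TAC — no ATG→stop ORF.
Frame +3: CGA AGC AAA GCC GTC ACA TAC CGG GTG TGA TTT AAA GCC GTC CCC CTA AAT AGC CGG TGG TCG CAT ACC — no ATG→stop ORF.
Frame -1: GGT ATG CGA CCA CCG GCT ATT TAG GGG GAC GGC TTT AAA TCA CAC CCG GTA TGT GAC GGC TTT GCT TCG — ATG at 4, stop TAG at 22 → 21 nt.
Frame -2: GTA TGC GAC CAC CGG CTA TTT AGG GGG ACG GCT TTA AAT CAC ACC CGG TAT GTG ACG GCT TTG CTT CGA — no ATG→stop ORF.
Frame -3: TAT GCG ACC ACC GGC TAT TTA GGG GGA CGG CTT TAA ATC ACA CCC GGT ATG TGA CGG CTT TGC TTC GAC — ATG at 51, stop TGA at 54 → 6 nt.
Frame -1 has an ORF of 21 nucleotides (positions 4–24) ≥ 21, so yes.

yes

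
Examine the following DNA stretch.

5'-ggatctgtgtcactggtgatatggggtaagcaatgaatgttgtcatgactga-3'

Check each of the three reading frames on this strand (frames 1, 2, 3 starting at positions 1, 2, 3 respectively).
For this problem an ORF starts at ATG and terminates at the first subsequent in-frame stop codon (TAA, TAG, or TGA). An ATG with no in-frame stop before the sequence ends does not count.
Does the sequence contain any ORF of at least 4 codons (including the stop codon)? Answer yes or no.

Frame 1: GGA TCT GTG TCA CTG GTG ATA TGG GGT AAG CAA TGA ATG TTG TCA TGA CTG — ATG at 37, stop TGA at 46 → 12 nt.
Frame 2: GAT CTG TGT CAC TGG TGA TAT GGG GTA AGC AAT GAA TGT TGT CAT GAC TGA — no ATG→stop ORF.
Frame 3: ATC TGT GTC ACT GGT GAT ATG GGG TAA GCA ATG AAT GTT GTC ATG ACT — ATG at 21, stop TAA at 27 → 9 nt.
Frame 1 has an ORF of 4 codons (positions 37–48) ≥ 4, so yes.

yes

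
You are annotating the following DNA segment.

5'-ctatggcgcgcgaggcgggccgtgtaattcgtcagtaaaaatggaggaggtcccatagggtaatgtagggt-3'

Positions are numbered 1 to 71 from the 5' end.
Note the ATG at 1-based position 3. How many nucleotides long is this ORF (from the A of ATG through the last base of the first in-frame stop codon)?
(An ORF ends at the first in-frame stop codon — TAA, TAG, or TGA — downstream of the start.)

36

Codons from position 3: ATG (3–5), GCG (6–8), CGC (9–11), GAG (12–14), GCG (15–17), GGC (18–20), CGT (21–23), GTA (24–26), ATT (27–29), CGT (30–32), CAG (33–35), TAA (36–38).
TAA is the first in-frame stop; ORF spans 3–38, 36 nucleotides.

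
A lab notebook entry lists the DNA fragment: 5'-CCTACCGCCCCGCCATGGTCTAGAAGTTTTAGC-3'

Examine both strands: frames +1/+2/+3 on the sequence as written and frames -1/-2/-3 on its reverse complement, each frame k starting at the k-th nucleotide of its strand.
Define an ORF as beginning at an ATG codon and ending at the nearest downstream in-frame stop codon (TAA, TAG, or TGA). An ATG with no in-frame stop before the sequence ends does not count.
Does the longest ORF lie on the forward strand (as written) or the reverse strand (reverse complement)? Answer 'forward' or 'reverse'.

reverse

Reverse complement (5'→3'): GCTAAAACTTCTAGACCATGGCGGGGCGGTAGG
Frame +1: CCT ACC GCC CCG CCA TGG TCT AGA AGT TTT AGC — no ATG→stop ORF.
Frame +2: CTA CCG CCC CGC CAT GGT CTA GAA GTT TTA — no ATG→stop ORF.
Frame +3: TAC CGC CCC GCC ATG GTC TAG AAG TTT TAG — ATG at 15, stop TAG at 21 → 9 nt.
Frame -1: GCT AAA ACT TCT AGA CCA TGG CGG GGC GGT AGG — no ATG→stop ORF.
Frame -2: CTA AAA CTT CTA GAC CAT GGC GGG GCG GTA — no ATG→stop ORF.
Frame -3: TAA AAC TTC TAG ACC ATG GCG GGG CGG TAG — ATG at 18, stop TAG at 30 → 15 nt.
Forward-strand max 9 nt; reverse-strand max 15 nt. The reverse strand has the longer ORF.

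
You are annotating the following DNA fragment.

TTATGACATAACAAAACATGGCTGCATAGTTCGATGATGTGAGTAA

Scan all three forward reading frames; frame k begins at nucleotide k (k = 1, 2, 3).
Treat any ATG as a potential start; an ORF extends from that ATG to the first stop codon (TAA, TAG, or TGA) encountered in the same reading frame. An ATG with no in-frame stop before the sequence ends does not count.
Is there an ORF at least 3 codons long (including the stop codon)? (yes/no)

Frame 1: TTA TGA CAT AAC AAA ACA TGG CTG CAT AGT TCG ATG ATG TGA GTA — ATG at 34, stop TGA at 40 → 9 nt; ATG at 37, stop TGA at 40 → 6 nt.
Frame 2: TAT GAC ATA ACA AAA CAT GGC TGC ATA GTT CGA TGA TGT GAG TAA — no ATG→stop ORF.
Frame 3: ATG ACA TAA CAA AAC ATG GCT GCA TAG TTC GAT GAT GTG AGT — ATG at 3, stop TAA at 9 → 9 nt; ATG at 18, stop TAG at 27 → 12 nt.
Frame 1 has an ORF of 3 codons (positions 34–42) ≥ 3, so yes.

yes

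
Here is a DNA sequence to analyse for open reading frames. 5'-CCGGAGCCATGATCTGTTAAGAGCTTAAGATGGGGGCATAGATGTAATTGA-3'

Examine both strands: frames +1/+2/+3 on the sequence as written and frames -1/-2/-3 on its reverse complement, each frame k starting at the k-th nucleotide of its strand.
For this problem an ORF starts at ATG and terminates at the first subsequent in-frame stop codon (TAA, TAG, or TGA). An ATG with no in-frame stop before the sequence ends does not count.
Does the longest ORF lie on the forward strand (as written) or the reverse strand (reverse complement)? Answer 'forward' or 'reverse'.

Reverse complement (5'→3'): TCAATTACATCTATGCCCCCATCTTAAGCTCTTAACAGATCATGGCTCCGG
Frame +1: CCG GAG CCA TGA TCT GTT AAG AGC TTA AGA TGG GGG CAT AGA TGT AAT TGA — no ATG→stop ORF.
Frame +2: CGG AGC CAT GAT CTG TTA AGA GCT TAA GAT GGG GGC ATA GAT GTA ATT — no ATG→stop ORF.
Frame +3: GGA GCC ATG ATC TGT TAA GAG CTT AAG ATG GGG GCA TAG ATG TAA TTG — ATG at 9, stop TAA at 18 → 12 nt; ATG at 30, stop TAG at 39 → 12 nt; ATG at 42, stop TAA at 45 → 6 nt.
Frame -1: TCA ATT ACA TCT ATG CCC CCA TCT TAA GCT CTT AAC AGA TCA TGG CTC CGG — ATG at 13, stop TAA at 25 → 15 nt.
Frame -2: CAA TTA CAT CTA TGC CCC CAT CTT AAG CTC TTA ACA GAT CAT GGC TCC — no ATG→stop ORF.
Frame -3: AAT TAC ATC TAT GCC CCC ATC TTA AGC TCT TAA CAG ATC ATG GCT CCG — no ATG→stop ORF.
Forward-strand max 12 nt; reverse-strand max 15 nt. The reverse strand has the longer ORF.

reverse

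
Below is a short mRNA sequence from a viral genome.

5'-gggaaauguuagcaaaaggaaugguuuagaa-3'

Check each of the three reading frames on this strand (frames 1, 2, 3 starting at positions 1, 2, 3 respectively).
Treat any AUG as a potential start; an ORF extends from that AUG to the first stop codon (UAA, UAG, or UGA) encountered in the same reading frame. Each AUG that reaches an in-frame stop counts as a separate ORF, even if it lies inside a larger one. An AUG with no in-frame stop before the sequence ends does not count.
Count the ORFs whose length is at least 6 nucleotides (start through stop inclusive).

2

Frame 1: GGG AAA UGU UAG CAA AAG GAA UGG UUU AGA — no AUG→stop ORF.
Frame 2: GGA AAU GUU AGC AAA AGG AAU GGU UUA GAA — no AUG→stop ORF.
Frame 3: GAA AUG UUA GCA AAA GGA AUG GUU UAG — AUG at 6, stop UAG at 27 → 24 nt; AUG at 21, stop UAG at 27 → 9 nt.
ORFs ≥ 6 nucleotides: frame 3 6–29 (24 nucleotides), frame 3 21–29 (9 nucleotides). Count = 2.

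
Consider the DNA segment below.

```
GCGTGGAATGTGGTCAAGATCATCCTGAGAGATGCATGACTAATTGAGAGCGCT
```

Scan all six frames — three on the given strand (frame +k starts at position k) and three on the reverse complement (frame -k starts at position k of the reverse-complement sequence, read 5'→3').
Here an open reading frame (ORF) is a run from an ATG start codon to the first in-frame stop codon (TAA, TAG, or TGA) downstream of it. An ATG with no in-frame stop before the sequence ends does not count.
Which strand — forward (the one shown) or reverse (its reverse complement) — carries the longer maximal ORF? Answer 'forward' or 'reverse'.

forward

Reverse complement (5'→3'): AGCGCTCTCAATTAGTCATGCATCTCTCAGGATGATCTTGACCACATTCCACGC
Frame +1: GCG TGG AAT GTG GTC AAG ATC ATC CTG AGA GAT GCA TGA CTA ATT GAG AGC GCT — no ATG→stop ORF.
Frame +2: CGT GGA ATG TGG TCA AGA TCA TCC TGA GAG ATG CAT GAC TAA TTG AGA GCG — ATG at 8, stop TGA at 26 → 21 nt; ATG at 32, stop TAA at 41 → 12 nt.
Frame +3: GTG GAA TGT GGT CAA GAT CAT CCT GAG AGA TGC ATG ACT AAT TGA GAG CGC — ATG at 36, stop TGA at 45 → 12 nt.
Frame -1: AGC GCT CTC AAT TAG TCA TGC ATC TCT CAG GAT GAT CTT GAC CAC ATT CCA CGC — no ATG→stop ORF.
Frame -2: GCG CTC TCA ATT AGT CAT GCA TCT CTC AGG ATG ATC TTG ACC ACA TTC CAC — no ATG→stop ORF.
Frame -3: CGC TCT CAA TTA GTC ATG CAT CTC TCA GGA TGA TCT TGA CCA CAT TCC ACG — ATG at 18, stop TGA at 33 → 18 nt.
Forward-strand max 21 nt; reverse-strand max 18 nt. The forward strand has the longer ORF.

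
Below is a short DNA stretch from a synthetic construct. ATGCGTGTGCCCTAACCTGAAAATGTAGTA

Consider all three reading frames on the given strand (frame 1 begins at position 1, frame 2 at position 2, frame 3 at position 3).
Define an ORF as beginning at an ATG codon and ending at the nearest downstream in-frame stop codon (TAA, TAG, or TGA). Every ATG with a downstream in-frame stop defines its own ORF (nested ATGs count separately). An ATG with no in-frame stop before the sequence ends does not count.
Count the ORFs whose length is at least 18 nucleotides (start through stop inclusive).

0

Frame 1: ATG CGT GTG CCC TAA CCT GAA AAT GTA GTA — ATG at 1, stop TAA at 13 → 15 nt.
Frame 2: TGC GTG TGC CCT AAC CTG AAA ATG TAG — ATG at 23, stop TAG at 26 → 6 nt.
Frame 3: GCG TGT GCC CTA ACC TGA AAA TGT AGT — no ATG→stop ORF.
No ORF reaches 18 nucleotides. Count = 0.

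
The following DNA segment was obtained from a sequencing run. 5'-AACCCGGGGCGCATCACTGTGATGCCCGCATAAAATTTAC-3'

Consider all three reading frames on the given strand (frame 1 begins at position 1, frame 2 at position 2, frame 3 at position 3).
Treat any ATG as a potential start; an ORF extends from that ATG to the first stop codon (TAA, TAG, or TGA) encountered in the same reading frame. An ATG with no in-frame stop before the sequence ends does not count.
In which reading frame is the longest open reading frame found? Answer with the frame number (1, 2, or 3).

1

Frame 1: AAC CCG GGG CGC ATC ACT GTG ATG CCC GCA TAA AAT TTA — ATG at 22, stop TAA at 31 → 12 nt.
Frame 2: ACC CGG GGC GCA TCA CTG TGA TGC CCG CAT AAA ATT TAC — no ATG→stop ORF.
Frame 3: CCC GGG GCG CAT CAC TGT GAT GCC CGC ATA AAA TTT — no ATG→stop ORF.
Longest ORF is 12 nt in frame 1 (positions 22–33).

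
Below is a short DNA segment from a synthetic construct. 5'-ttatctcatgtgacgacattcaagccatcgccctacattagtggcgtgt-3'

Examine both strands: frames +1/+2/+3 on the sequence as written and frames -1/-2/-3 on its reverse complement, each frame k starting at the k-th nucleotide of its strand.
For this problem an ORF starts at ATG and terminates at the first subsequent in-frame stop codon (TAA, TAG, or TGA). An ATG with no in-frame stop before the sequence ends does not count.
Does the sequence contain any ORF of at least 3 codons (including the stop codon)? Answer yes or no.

Reverse complement (5'→3'): ACACGCCACTAATGTAGGGCGATGGCTTGAATGTCGTCACATGAGATAA
Frame +1: TTA TCT CAT GTG ACG ACA TTC AAG CCA TCG CCC TAC ATT AGT GGC GTG — no ATG→stop ORF.
Frame +2: TAT CTC ATG TGA CGA CAT TCA AGC CAT CGC CCT ACA TTA GTG GCG TGT — ATG at 8, stop TGA at 11 → 6 nt.
Frame +3: ATC TCA TGT GAC GAC ATT CAA GCC ATC GCC CTA CAT TAG TGG CGT — no ATG→stop ORF.
Frame -1: ACA CGC CAC TAA TGT AGG GCG ATG GCT TGA ATG TCG TCA CAT GAG ATA — ATG at 22, stop TGA at 28 → 9 nt.
Frame -2: CAC GCC ACT AAT GTA GGG CGA TGG CTT GAA TGT CGT CAC ATG AGA TAA — ATG at 41, stop TAA at 47 → 9 nt.
Frame -3: ACG CCA CTA ATG TAG GGC GAT GGC TTG AAT GTC GTC ACA TGA GAT — ATG at 12, stop TAG at 15 → 6 nt.
Frame -1 has an ORF of 3 codons (positions 22–30) ≥ 3, so yes.

yes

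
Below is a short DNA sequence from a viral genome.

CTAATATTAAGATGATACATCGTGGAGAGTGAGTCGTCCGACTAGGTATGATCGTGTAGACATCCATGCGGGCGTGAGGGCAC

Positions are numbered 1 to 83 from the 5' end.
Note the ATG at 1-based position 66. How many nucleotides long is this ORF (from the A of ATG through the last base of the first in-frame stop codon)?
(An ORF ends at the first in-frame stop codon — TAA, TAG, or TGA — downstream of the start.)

12

Codons from position 66: ATG (66–68), CGG (69–71), GCG (72–74), TGA (75–77).
TGA is the first in-frame stop; ORF spans 66–77, 12 nucleotides.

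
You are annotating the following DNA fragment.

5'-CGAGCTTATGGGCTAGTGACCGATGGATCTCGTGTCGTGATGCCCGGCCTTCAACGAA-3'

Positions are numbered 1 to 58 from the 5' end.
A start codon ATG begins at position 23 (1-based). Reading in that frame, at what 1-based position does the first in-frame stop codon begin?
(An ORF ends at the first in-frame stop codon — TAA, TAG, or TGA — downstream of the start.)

38

Codons from position 23: ATG (23–25), GAT (26–28), CTC (29–31), GTG (32–34), TCG (35–37), TGA (38–40).
TGA is a stop codon; it begins at position 38.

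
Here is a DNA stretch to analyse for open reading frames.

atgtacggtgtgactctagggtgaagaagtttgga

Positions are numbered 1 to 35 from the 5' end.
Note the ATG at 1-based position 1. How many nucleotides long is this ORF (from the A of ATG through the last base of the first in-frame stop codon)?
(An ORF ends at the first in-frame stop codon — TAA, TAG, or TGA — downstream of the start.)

24

Codons from position 1: ATG (1–3), TAC (4–6), GGT (7–9), GTG (10–12), ACT (13–15), CTA (16–18), GGG (19–21), TGA (22–24).
TGA is the first in-frame stop; ORF spans 1–24, 24 nucleotides.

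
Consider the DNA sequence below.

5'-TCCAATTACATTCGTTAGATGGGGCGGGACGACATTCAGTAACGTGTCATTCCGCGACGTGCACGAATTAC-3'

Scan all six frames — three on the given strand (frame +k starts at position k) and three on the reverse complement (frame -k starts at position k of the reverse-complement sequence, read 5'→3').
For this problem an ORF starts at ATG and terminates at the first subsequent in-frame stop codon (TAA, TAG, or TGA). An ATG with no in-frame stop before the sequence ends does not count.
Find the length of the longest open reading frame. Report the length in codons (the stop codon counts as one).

8

Reverse complement (5'→3'): GTAATTCGTGCACGTCGCGGAATGACACGTTACTGAATGTCGTCCCGCCCCATCTAACGAATGTAATTGGA
Frame +1: TCC AAT TAC ATT CGT TAG ATG GGG CGG GAC GAC ATT CAG TAA CGT GTC ATT CCG CGA CGT GCA CGA ATT — ATG at 19, stop TAA at 40 → 24 nt.
Frame +2: CCA ATT ACA TTC GTT AGA TGG GGC GGG ACG ACA TTC AGT AAC GTG TCA TTC CGC GAC GTG CAC GAA TTA — no ATG→stop ORF.
Frame +3: CAA TTA CAT TCG TTA GAT GGG GCG GGA CGA CAT TCA GTA ACG TGT CAT TCC GCG ACG TGC ACG AAT TAC — no ATG→stop ORF.
Frame -1: GTA ATT CGT GCA CGT CGC GGA ATG ACA CGT TAC TGA ATG TCG TCC CGC CCC ATC TAA CGA ATG TAA TTG — ATG at 22, stop TGA at 34 → 15 nt; ATG at 37, stop TAA at 55 → 21 nt; ATG at 61, stop TAA at 64 → 6 nt.
Frame -2: TAA TTC GTG CAC GTC GCG GAA TGA CAC GTT ACT GAA TGT CGT CCC GCC CCA TCT AAC GAA TGT AAT TGG — no ATG→stop ORF.
Frame -3: AAT TCG TGC ACG TCG CGG AAT GAC ACG TTA CTG AAT GTC GTC CCG CCC CAT CTA ACG AAT GTA ATT GGA — no ATG→stop ORF.
Longest: frame +1, positions 19–42, 24 nt = 8 codons = 7 aa. → 8 codons.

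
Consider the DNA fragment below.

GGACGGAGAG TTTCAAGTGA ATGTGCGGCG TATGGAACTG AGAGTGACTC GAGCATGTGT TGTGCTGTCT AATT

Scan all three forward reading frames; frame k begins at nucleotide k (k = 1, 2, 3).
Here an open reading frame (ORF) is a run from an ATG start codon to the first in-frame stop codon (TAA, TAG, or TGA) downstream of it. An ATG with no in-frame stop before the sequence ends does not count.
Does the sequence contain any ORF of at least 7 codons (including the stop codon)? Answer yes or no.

yes

Frame 1: GGA CGG AGA GTT TCA AGT GAA TGT GCG GCG TAT GGA ACT GAG AGT GAC TCG AGC ATG TGT TGT GCT GTC TAA — ATG at 55, stop TAA at 70 → 18 nt.
Frame 2: GAC GGA GAG TTT CAA GTG AAT GTG CGG CGT ATG GAA CTG AGA GTG ACT CGA GCA TGT GTT GTG CTG TCT AAT — no ATG→stop ORF.
Frame 3: ACG GAG AGT TTC AAG TGA ATG TGC GGC GTA TGG AAC TGA GAG TGA CTC GAG CAT GTG TTG TGC TGT CTA ATT — ATG at 21, stop TGA at 39 → 21 nt.
Frame 3 has an ORF of 7 codons (positions 21–41) ≥ 7, so yes.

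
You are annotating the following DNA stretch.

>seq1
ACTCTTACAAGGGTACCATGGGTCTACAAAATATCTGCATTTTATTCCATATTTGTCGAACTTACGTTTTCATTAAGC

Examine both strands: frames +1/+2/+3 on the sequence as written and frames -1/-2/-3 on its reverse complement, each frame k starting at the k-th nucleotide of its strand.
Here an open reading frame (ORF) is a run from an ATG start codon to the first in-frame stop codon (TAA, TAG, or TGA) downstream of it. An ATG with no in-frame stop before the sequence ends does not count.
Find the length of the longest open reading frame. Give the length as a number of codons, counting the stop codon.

12

Reverse complement (5'→3'): GCTTAATGAAAACGTAAGTTCGACAAATATGGAATAAAATGCAGATATTTTGTAGACCCATGGTACCCTTGTAAGAGT
Frame +1: ACT CTT ACA AGG GTA CCA TGG GTC TAC AAA ATA TCT GCA TTT TAT TCC ATA TTT GTC GAA CTT ACG TTT TCA TTA AGC — no ATG→stop ORF.
Frame +2: CTC TTA CAA GGG TAC CAT GGG TCT ACA AAA TAT CTG CAT TTT ATT CCA TAT TTG TCG AAC TTA CGT TTT CAT TAA — no ATG→stop ORF.
Frame +3: TCT TAC AAG GGT ACC ATG GGT CTA CAA AAT ATC TGC ATT TTA TTC CAT ATT TGT CGA ACT TAC GTT TTC ATT AAG — no ATG→stop ORF.
Frame -1: GCT TAA TGA AAA CGT AAG TTC GAC AAA TAT GGA ATA AAA TGC AGA TAT TTT GTA GAC CCA TGG TAC CCT TGT AAG AGT — no ATG→stop ORF.
Frame -2: CTT AAT GAA AAC GTA AGT TCG ACA AAT ATG GAA TAA AAT GCA GAT ATT TTG TAG ACC CAT GGT ACC CTT GTA AGA — ATG at 29, stop TAA at 35 → 9 nt.
Frame -3: TTA ATG AAA ACG TAA GTT CGA CAA ATA TGG AAT AAA ATG CAG ATA TTT TGT AGA CCC ATG GTA CCC TTG TAA GAG — ATG at 6, stop TAA at 15 → 12 nt; ATG at 39, stop TAA at 72 → 36 nt; ATG at 60, stop TAA at 72 → 15 nt.
Longest: frame -3, positions 39–74, 36 nt = 12 codons = 11 aa. → 12 codons.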